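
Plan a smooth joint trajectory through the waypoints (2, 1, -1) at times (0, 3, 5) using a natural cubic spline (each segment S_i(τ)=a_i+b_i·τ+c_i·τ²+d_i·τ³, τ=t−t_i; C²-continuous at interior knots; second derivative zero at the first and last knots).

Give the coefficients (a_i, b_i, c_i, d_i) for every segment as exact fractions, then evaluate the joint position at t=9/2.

Δ: Δ0=-1/3, Δ1=-1
row 1: diag=10, rhs=-4; c'=1/5, d'=-2/5
back: M1=-2/5
M: M0=0, M1=-2/5, M2=0
seg 0: a=2, c=M0/2=0, d=(M1−M0)/(6·3)=-1/45, b=Δ0−h0·(2M0+M1)/6=-2/15
seg 1: a=1, c=M1/2=-1/5, d=(M2−M1)/(6·2)=1/30, b=Δ1−h1·(2M1+M2)/6=-11/15
t_q=9/2 → seg 1, τ=3/2; S=1+-11/15·τ+-1/5·τ²+1/30·τ³=-7/16

  seg 0: a=2 b=-2/15 c=0 d=-1/45
  seg 1: a=1 b=-11/15 c=-1/5 d=1/30
S(9/2) = -7/16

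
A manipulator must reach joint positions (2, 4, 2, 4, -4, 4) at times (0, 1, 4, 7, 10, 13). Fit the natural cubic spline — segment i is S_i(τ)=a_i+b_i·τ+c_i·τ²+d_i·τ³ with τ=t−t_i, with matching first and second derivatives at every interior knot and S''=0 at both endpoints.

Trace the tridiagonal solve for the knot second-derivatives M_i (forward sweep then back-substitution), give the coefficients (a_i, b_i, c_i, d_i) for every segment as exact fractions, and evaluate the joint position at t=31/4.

Δ: Δ0=2, Δ1=-2/3, Δ2=2/3, Δ3=-8/3, Δ4=8/3
row 1: diag=8, rhs=-16; c'=3/8, d'=-2
row 2: denom=12−3·3/8=87/8; d'=(8−3·-2)/(87/8)=112/87
row 3: denom=12−3·8/29=324/29; d'=(-20−3·112/87)/(324/29)=-173/81
row 4: denom=12−3·29/108=403/36; d'=(32−3·-173/81)/(403/36)=4148/1209
back: M4=4148/1209
back: M3=-173/81−29/108·4148/1209=-1232/403
back: M2=112/87−8/29·-1232/403=2576/1209
back: M1=-2−3/8·2576/1209=-1128/403
M: M0=0, M1=-1128/403, M2=2576/1209, M3=-1232/403, M4=4148/1209, M5=0
seg 0: a=2, c=M0/2=0, d=(M1−M0)/(6·1)=-188/403, b=Δ0−h0·(2M0+M1)/6=994/403
seg 1: a=4, c=M1/2=-564/403, d=(M2−M1)/(6·3)=2980/10881, b=Δ1−h1·(2M1+M2)/6=430/403
seg 2: a=2, c=M2/2=1288/1209, d=(M3−M2)/(6·3)=-3136/10881, b=Δ2−h2·(2M2+M3)/6=2/31
seg 3: a=4, c=M3/2=-616/403, d=(M4−M3)/(6·3)=3922/10881, b=Δ3−h3·(2M3+M4)/6=-534/403
seg 4: a=-4, c=M4/2=2074/1209, d=(M5−M4)/(6·3)=-2074/10881, b=Δ4−h4·(2M4+M5)/6=-308/403
t_q=31/4 → seg 3, τ=3/4; S=4+-534/403·τ+-616/403·τ²+3922/10881·τ³=29641/12896

  seg 0: a=2 b=994/403 c=0 d=-188/403
  seg 1: a=4 b=430/403 c=-564/403 d=2980/10881
  seg 2: a=2 b=2/31 c=1288/1209 d=-3136/10881
  seg 3: a=4 b=-534/403 c=-616/403 d=3922/10881
  seg 4: a=-4 b=-308/403 c=2074/1209 d=-2074/10881
S(31/4) = 29641/12896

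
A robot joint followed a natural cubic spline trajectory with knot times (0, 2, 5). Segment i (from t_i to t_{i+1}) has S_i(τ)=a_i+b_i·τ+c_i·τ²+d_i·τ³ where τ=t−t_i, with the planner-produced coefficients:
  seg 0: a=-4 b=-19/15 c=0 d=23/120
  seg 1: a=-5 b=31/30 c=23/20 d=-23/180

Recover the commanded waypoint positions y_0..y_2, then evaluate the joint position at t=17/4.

y_0=-4 y_1=-5 y_2=5
S(17/4) = 433/256

y_0 = S_0(0) = a_0 = -4
y_1 = S_1(0) = a_1 = -5
y_2 = S_1(3) = 5
t_q=17/4 is in segment 1 (τ=9/4); S_1(τ)=433/256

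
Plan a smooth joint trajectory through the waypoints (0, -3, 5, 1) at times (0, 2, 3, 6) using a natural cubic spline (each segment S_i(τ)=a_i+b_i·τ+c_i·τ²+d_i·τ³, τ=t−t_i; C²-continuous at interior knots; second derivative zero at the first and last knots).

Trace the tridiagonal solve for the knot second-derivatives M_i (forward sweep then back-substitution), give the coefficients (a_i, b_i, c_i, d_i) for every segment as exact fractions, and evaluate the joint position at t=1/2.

Δ: Δ0=-3/2, Δ1=8, Δ2=-4/3
row 1: diag=6, rhs=57; c'=1/6, d'=19/2
row 2: denom=8−1·1/6=47/6; d'=(-56−1·19/2)/(47/6)=-393/47
back: M2=-393/47
back: M1=19/2−1/6·-393/47=512/47
M: M0=0, M1=512/47, M2=-393/47, M3=0
seg 0: a=0, c=M0/2=0, d=(M1−M0)/(6·2)=128/141, b=Δ0−h0·(2M0+M1)/6=-1447/282
seg 1: a=-3, c=M1/2=256/47, d=(M2−M1)/(6·1)=-905/282, b=Δ1−h1·(2M1+M2)/6=1625/282
seg 2: a=5, c=M2/2=-393/94, d=(M3−M2)/(6·3)=131/282, b=Δ2−h2·(2M2+M3)/6=991/141
t_q=1/2 → seg 0, τ=1/2; S=0+-1447/282·τ+0·τ²+128/141·τ³=-461/188

  seg 0: a=0 b=-1447/282 c=0 d=128/141
  seg 1: a=-3 b=1625/282 c=256/47 d=-905/282
  seg 2: a=5 b=991/141 c=-393/94 d=131/282
S(1/2) = -461/188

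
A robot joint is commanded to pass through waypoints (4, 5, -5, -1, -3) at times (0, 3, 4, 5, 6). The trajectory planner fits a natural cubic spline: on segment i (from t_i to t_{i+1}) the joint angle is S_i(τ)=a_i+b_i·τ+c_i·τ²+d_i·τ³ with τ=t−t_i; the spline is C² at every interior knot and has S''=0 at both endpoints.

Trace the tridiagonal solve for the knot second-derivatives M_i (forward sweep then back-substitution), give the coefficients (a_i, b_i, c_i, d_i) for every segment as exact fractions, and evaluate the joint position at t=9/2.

Δ: Δ0=1/3, Δ1=-10, Δ2=4, Δ3=-2
row 1: diag=8, rhs=-62; c'=1/8, d'=-31/4
row 2: denom=4−1·1/8=31/8; d'=(84−1·-31/4)/(31/8)=734/31
row 3: denom=4−1·8/31=116/31; d'=(-36−1·734/31)/(116/31)=-925/58
back: M3=-925/58
back: M2=734/31−8/31·-925/58=806/29
back: M1=-31/4−1/8·806/29=-651/58
M: M0=0, M1=-651/58, M2=806/29, M3=-925/58, M4=0
seg 0: a=4, c=M0/2=0, d=(M1−M0)/(6·3)=-217/348, b=Δ0−h0·(2M0+M1)/6=2069/348
seg 1: a=5, c=M1/2=-651/116, d=(M2−M1)/(6·1)=2263/348, b=Δ1−h1·(2M1+M2)/6=-1895/174
seg 2: a=-5, c=M2/2=403/29, d=(M3−M2)/(6·1)=-2537/348, b=Δ2−h2·(2M2+M3)/6=-907/348
seg 3: a=-1, c=M3/2=-925/116, d=(M4−M3)/(6·1)=925/348, b=Δ3−h3·(2M3+M4)/6=577/174
t_q=9/2 → seg 2, τ=1/2; S=-5+-907/348·τ+403/29·τ²+-2537/348·τ³=-3471/928

  seg 0: a=4 b=2069/348 c=0 d=-217/348
  seg 1: a=5 b=-1895/174 c=-651/116 d=2263/348
  seg 2: a=-5 b=-907/348 c=403/29 d=-2537/348
  seg 3: a=-1 b=577/174 c=-925/116 d=925/348
S(9/2) = -3471/928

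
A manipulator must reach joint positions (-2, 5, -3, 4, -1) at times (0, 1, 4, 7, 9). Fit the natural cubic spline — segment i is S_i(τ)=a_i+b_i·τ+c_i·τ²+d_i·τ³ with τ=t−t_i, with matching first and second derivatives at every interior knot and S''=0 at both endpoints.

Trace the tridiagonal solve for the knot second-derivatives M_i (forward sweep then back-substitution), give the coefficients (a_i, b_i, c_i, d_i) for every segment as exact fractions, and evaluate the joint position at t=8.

  seg 0: a=-2 b=13705/1596 c=0 d=-2533/1596
  seg 1: a=5 b=3053/798 c=-2533/532 d=4145/4788
  seg 2: a=-3 b=-2183/1596 c=403/133 d=-2867/4788
  seg 3: a=4 b=515/798 c=-1255/532 d=1255/3192
S(8) = 2851/1064

Δ: Δ0=7, Δ1=-8/3, Δ2=7/3, Δ3=-5/2
row 1: diag=8, rhs=-58; c'=3/8, d'=-29/4
row 2: denom=12−3·3/8=87/8; d'=(30−3·-29/4)/(87/8)=138/29
row 3: denom=10−3·8/29=266/29; d'=(-29−3·138/29)/(266/29)=-1255/266
back: M3=-1255/266
back: M2=138/29−8/29·-1255/266=806/133
back: M1=-29/4−3/8·806/133=-2533/266
M: M0=0, M1=-2533/266, M2=806/133, M3=-1255/266, M4=0
seg 0: a=-2, c=M0/2=0, d=(M1−M0)/(6·1)=-2533/1596, b=Δ0−h0·(2M0+M1)/6=13705/1596
seg 1: a=5, c=M1/2=-2533/532, d=(M2−M1)/(6·3)=4145/4788, b=Δ1−h1·(2M1+M2)/6=3053/798
seg 2: a=-3, c=M2/2=403/133, d=(M3−M2)/(6·3)=-2867/4788, b=Δ2−h2·(2M2+M3)/6=-2183/1596
seg 3: a=4, c=M3/2=-1255/532, d=(M4−M3)/(6·2)=1255/3192, b=Δ3−h3·(2M3+M4)/6=515/798
t_q=8 → seg 3, τ=1; S=4+515/798·τ+-1255/532·τ²+1255/3192·τ³=2851/1064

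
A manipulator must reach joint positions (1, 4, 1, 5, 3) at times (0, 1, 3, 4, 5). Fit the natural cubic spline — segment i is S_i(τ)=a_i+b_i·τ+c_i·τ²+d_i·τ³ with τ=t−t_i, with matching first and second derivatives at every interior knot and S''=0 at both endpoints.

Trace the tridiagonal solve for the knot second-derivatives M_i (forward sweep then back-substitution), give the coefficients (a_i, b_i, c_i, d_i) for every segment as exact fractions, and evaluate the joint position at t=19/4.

  seg 0: a=1 b=1051/244 c=0 d=-319/244
  seg 1: a=4 b=47/122 c=-957/244 d=727/488
  seg 2: a=1 b=157/61 c=306/61 d=-219/61
  seg 3: a=5 b=112/61 c=-351/61 d=117/61
S(19/4) = 15419/3904

Δ: Δ0=3, Δ1=-3/2, Δ2=4, Δ3=-2
row 1: diag=6, rhs=-27; c'=1/3, d'=-9/2
row 2: denom=6−2·1/3=16/3; d'=(33−2·-9/2)/(16/3)=63/8
row 3: denom=4−1·3/16=61/16; d'=(-36−1·63/8)/(61/16)=-702/61
back: M3=-702/61
back: M2=63/8−3/16·-702/61=612/61
back: M1=-9/2−1/3·612/61=-957/122
M: M0=0, M1=-957/122, M2=612/61, M3=-702/61, M4=0
seg 0: a=1, c=M0/2=0, d=(M1−M0)/(6·1)=-319/244, b=Δ0−h0·(2M0+M1)/6=1051/244
seg 1: a=4, c=M1/2=-957/244, d=(M2−M1)/(6·2)=727/488, b=Δ1−h1·(2M1+M2)/6=47/122
seg 2: a=1, c=M2/2=306/61, d=(M3−M2)/(6·1)=-219/61, b=Δ2−h2·(2M2+M3)/6=157/61
seg 3: a=5, c=M3/2=-351/61, d=(M4−M3)/(6·1)=117/61, b=Δ3−h3·(2M3+M4)/6=112/61
t_q=19/4 → seg 3, τ=3/4; S=5+112/61·τ+-351/61·τ²+117/61·τ³=15419/3904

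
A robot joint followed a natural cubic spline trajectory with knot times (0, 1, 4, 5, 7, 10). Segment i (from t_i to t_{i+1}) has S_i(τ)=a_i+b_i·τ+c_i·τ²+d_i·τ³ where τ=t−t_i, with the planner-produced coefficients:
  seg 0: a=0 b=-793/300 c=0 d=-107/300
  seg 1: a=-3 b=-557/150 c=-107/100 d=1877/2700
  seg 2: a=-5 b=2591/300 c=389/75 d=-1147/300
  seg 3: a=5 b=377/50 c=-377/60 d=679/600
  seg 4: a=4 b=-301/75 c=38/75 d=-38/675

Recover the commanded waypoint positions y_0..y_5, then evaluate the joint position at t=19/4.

y_0=0 y_1=-3 y_2=-5 y_3=5 y_4=4 y_5=-5
S(19/4) = 3561/1280

y_0 = S_0(0) = a_0 = 0
y_1 = S_1(0) = a_1 = -3
y_2 = S_2(0) = a_2 = -5
y_3 = S_3(0) = a_3 = 5
y_4 = S_4(0) = a_4 = 4
y_5 = S_4(3) = -5
t_q=19/4 is in segment 2 (τ=3/4); S_2(τ)=3561/1280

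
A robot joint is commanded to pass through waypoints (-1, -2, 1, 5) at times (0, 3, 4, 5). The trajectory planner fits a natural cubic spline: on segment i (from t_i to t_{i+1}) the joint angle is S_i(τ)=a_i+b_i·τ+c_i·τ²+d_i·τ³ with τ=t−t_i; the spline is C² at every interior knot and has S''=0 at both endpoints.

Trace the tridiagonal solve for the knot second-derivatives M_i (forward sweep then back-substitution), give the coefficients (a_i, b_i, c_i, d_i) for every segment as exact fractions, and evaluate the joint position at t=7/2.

  seg 0: a=-1 b=-142/93 c=0 d=37/279
  seg 1: a=-2 b=191/93 c=37/31 d=-23/93
  seg 2: a=1 b=344/93 c=14/31 d=-14/93
S(7/2) = -175/248

Δ: Δ0=-1/3, Δ1=3, Δ2=4
row 1: diag=8, rhs=20; c'=1/8, d'=5/2
row 2: denom=4−1·1/8=31/8; d'=(6−1·5/2)/(31/8)=28/31
back: M2=28/31
back: M1=5/2−1/8·28/31=74/31
M: M0=0, M1=74/31, M2=28/31, M3=0
seg 0: a=-1, c=M0/2=0, d=(M1−M0)/(6·3)=37/279, b=Δ0−h0·(2M0+M1)/6=-142/93
seg 1: a=-2, c=M1/2=37/31, d=(M2−M1)/(6·1)=-23/93, b=Δ1−h1·(2M1+M2)/6=191/93
seg 2: a=1, c=M2/2=14/31, d=(M3−M2)/(6·1)=-14/93, b=Δ2−h2·(2M2+M3)/6=344/93
t_q=7/2 → seg 1, τ=1/2; S=-2+191/93·τ+37/31·τ²+-23/93·τ³=-175/248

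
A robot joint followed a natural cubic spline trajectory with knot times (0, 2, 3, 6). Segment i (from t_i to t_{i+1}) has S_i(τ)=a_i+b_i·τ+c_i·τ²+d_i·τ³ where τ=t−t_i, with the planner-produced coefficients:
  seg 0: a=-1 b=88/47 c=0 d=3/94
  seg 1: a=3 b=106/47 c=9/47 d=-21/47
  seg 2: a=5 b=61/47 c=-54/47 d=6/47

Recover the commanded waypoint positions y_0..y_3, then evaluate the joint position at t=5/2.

y_0=-1 y_1=3 y_2=5 y_3=2
S(5/2) = 1549/376

y_0 = S_0(0) = a_0 = -1
y_1 = S_1(0) = a_1 = 3
y_2 = S_2(0) = a_2 = 5
y_3 = S_2(3) = 2
t_q=5/2 is in segment 1 (τ=1/2); S_1(τ)=1549/376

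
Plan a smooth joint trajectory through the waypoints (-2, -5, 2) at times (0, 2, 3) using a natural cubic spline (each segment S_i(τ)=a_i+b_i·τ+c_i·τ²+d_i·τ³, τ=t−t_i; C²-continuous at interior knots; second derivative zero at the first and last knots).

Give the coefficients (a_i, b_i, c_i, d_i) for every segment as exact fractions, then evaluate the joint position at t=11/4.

  seg 0: a=-2 b=-13/3 c=0 d=17/24
  seg 1: a=-5 b=25/6 c=17/4 d=-17/12
S(11/4) = -21/256

Δ: Δ0=-3/2, Δ1=7
row 1: diag=6, rhs=51; c'=1/6, d'=17/2
back: M1=17/2
M: M0=0, M1=17/2, M2=0
seg 0: a=-2, c=M0/2=0, d=(M1−M0)/(6·2)=17/24, b=Δ0−h0·(2M0+M1)/6=-13/3
seg 1: a=-5, c=M1/2=17/4, d=(M2−M1)/(6·1)=-17/12, b=Δ1−h1·(2M1+M2)/6=25/6
t_q=11/4 → seg 1, τ=3/4; S=-5+25/6·τ+17/4·τ²+-17/12·τ³=-21/256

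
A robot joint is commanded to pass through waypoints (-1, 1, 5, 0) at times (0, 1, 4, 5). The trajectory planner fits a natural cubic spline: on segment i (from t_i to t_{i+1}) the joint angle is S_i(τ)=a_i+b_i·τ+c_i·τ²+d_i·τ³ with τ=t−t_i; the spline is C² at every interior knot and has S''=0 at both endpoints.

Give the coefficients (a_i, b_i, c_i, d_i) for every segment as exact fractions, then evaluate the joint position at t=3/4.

  seg 0: a=-1 b=289/165 c=0 d=41/165
  seg 1: a=1 b=412/165 c=41/55 d=-17/45
  seg 2: a=5 b=-533/165 c=-146/55 d=146/165
S(3/4) = 1473/3520

Δ: Δ0=2, Δ1=4/3, Δ2=-5
row 1: diag=8, rhs=-4; c'=3/8, d'=-1/2
row 2: denom=8−3·3/8=55/8; d'=(-38−3·-1/2)/(55/8)=-292/55
back: M2=-292/55
back: M1=-1/2−3/8·-292/55=82/55
M: M0=0, M1=82/55, M2=-292/55, M3=0
seg 0: a=-1, c=M0/2=0, d=(M1−M0)/(6·1)=41/165, b=Δ0−h0·(2M0+M1)/6=289/165
seg 1: a=1, c=M1/2=41/55, d=(M2−M1)/(6·3)=-17/45, b=Δ1−h1·(2M1+M2)/6=412/165
seg 2: a=5, c=M2/2=-146/55, d=(M3−M2)/(6·1)=146/165, b=Δ2−h2·(2M2+M3)/6=-533/165
t_q=3/4 → seg 0, τ=3/4; S=-1+289/165·τ+0·τ²+41/165·τ³=1473/3520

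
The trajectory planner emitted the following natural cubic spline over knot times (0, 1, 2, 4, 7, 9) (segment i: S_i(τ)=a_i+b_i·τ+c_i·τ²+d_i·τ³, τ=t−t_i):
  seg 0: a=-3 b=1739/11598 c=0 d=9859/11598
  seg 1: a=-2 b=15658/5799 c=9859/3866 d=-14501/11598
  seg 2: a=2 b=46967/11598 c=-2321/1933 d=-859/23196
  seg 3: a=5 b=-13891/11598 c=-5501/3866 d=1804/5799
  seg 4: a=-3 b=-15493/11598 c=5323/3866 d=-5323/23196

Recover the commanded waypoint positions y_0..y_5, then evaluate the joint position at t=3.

y_0=-3 y_1=-2 y_2=2 y_3=5 y_4=-3 y_5=-2
S(3) = 37205/7732

y_0 = S_0(0) = a_0 = -3
y_1 = S_1(0) = a_1 = -2
y_2 = S_2(0) = a_2 = 2
y_3 = S_3(0) = a_3 = 5
y_4 = S_4(0) = a_4 = -3
y_5 = S_4(2) = -2
t_q=3 is in segment 2 (τ=1); S_2(τ)=37205/7732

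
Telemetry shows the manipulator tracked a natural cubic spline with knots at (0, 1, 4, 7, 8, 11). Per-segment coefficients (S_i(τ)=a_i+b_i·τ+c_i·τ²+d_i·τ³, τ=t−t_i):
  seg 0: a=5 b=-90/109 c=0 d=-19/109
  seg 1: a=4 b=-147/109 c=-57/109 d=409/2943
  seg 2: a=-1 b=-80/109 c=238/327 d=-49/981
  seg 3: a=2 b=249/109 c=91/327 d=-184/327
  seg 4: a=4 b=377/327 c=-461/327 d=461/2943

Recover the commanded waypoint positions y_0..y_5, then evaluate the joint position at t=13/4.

y_0=5 y_1=4 y_2=-1 y_3=2 y_4=4 y_5=-1
S(13/4) = -689/6976

y_0 = S_0(0) = a_0 = 5
y_1 = S_1(0) = a_1 = 4
y_2 = S_2(0) = a_2 = -1
y_3 = S_3(0) = a_3 = 2
y_4 = S_4(0) = a_4 = 4
y_5 = S_4(3) = -1
t_q=13/4 is in segment 1 (τ=9/4); S_1(τ)=-689/6976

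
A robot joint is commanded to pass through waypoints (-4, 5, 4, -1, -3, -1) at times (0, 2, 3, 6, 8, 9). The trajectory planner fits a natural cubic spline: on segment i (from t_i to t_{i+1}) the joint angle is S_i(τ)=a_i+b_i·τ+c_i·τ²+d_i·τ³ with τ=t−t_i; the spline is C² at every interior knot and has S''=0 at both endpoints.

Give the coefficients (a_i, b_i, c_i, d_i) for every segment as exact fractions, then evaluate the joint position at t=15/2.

Δ: Δ0=9/2, Δ1=-1, Δ2=-5/3, Δ3=-1, Δ4=2
row 1: diag=6, rhs=-33; c'=1/6, d'=-11/2
row 2: denom=8−1·1/6=47/6; d'=(-4−1·-11/2)/(47/6)=9/47
row 3: denom=10−3·18/47=416/47; d'=(4−3·9/47)/(416/47)=161/416
row 4: denom=6−2·47/208=577/104; d'=(18−2·161/416)/(577/104)=3583/1154
back: M4=3583/1154
back: M3=161/416−47/208·3583/1154=-363/1154
back: M2=9/47−18/47·-363/1154=180/577
back: M1=-11/2−1/6·180/577=-6407/1154
M: M0=0, M1=-6407/1154, M2=180/577, M3=-363/1154, M4=3583/1154, M5=0
seg 0: a=-4, c=M0/2=0, d=(M1−M0)/(6·2)=-6407/13848, b=Δ0−h0·(2M0+M1)/6=10993/1731
seg 1: a=5, c=M1/2=-6407/2308, d=(M2−M1)/(6·1)=6767/6924, b=Δ1−h1·(2M1+M2)/6=2765/3462
seg 2: a=4, c=M2/2=90/577, d=(M3−M2)/(6·3)=-241/6924, b=Δ2−h2·(2M2+M3)/6=-12611/6924
seg 3: a=-1, c=M3/2=-363/2308, d=(M4−M3)/(6·2)=1973/6924, b=Δ3−h3·(2M3+M4)/6=-6319/3462
seg 4: a=-3, c=M4/2=3583/2308, d=(M5−M4)/(6·1)=-3583/6924, b=Δ4−h4·(2M4+M5)/6=3341/3462
t_q=15/2 → seg 3, τ=3/2; S=-1+-6319/3462·τ+-363/2308·τ²+1973/6924·τ³=-57793/18464

  seg 0: a=-4 b=10993/1731 c=0 d=-6407/13848
  seg 1: a=5 b=2765/3462 c=-6407/2308 d=6767/6924
  seg 2: a=4 b=-12611/6924 c=90/577 d=-241/6924
  seg 3: a=-1 b=-6319/3462 c=-363/2308 d=1973/6924
  seg 4: a=-3 b=3341/3462 c=3583/2308 d=-3583/6924
S(15/2) = -57793/18464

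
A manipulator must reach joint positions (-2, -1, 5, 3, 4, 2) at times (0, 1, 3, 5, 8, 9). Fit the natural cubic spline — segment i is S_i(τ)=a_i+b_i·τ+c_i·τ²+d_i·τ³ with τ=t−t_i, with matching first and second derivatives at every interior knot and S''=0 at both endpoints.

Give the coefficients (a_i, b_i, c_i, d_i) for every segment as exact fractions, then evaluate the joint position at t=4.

  seg 0: a=-2 b=916/2199 c=0 d=1283/2199
  seg 1: a=-1 b=4765/2199 c=1283/733 d=-2933/4398
  seg 2: a=5 b=2563/2199 c=-1650/733 d=2569/4398
  seg 3: a=3 b=-1823/2199 c=919/733 d=-635/2199
  seg 4: a=4 b=-2426/2199 c=-986/733 d=986/2199
S(4) = 6595/1466

Δ: Δ0=1, Δ1=3, Δ2=-1, Δ3=1/3, Δ4=-2
row 1: diag=6, rhs=12; c'=1/3, d'=2
row 2: denom=8−2·1/3=22/3; d'=(-24−2·2)/(22/3)=-42/11
row 3: denom=10−2·3/11=104/11; d'=(8−2·-42/11)/(104/11)=43/26
row 4: denom=8−3·33/104=733/104; d'=(-14−3·43/26)/(733/104)=-1972/733
back: M4=-1972/733
back: M3=43/26−33/104·-1972/733=1838/733
back: M2=-42/11−3/11·1838/733=-3300/733
back: M1=2−1/3·-3300/733=2566/733
M: M0=0, M1=2566/733, M2=-3300/733, M3=1838/733, M4=-1972/733, M5=0
seg 0: a=-2, c=M0/2=0, d=(M1−M0)/(6·1)=1283/2199, b=Δ0−h0·(2M0+M1)/6=916/2199
seg 1: a=-1, c=M1/2=1283/733, d=(M2−M1)/(6·2)=-2933/4398, b=Δ1−h1·(2M1+M2)/6=4765/2199
seg 2: a=5, c=M2/2=-1650/733, d=(M3−M2)/(6·2)=2569/4398, b=Δ2−h2·(2M2+M3)/6=2563/2199
seg 3: a=3, c=M3/2=919/733, d=(M4−M3)/(6·3)=-635/2199, b=Δ3−h3·(2M3+M4)/6=-1823/2199
seg 4: a=4, c=M4/2=-986/733, d=(M5−M4)/(6·1)=986/2199, b=Δ4−h4·(2M4+M5)/6=-2426/2199
t_q=4 → seg 2, τ=1; S=5+2563/2199·τ+-1650/733·τ²+2569/4398·τ³=6595/1466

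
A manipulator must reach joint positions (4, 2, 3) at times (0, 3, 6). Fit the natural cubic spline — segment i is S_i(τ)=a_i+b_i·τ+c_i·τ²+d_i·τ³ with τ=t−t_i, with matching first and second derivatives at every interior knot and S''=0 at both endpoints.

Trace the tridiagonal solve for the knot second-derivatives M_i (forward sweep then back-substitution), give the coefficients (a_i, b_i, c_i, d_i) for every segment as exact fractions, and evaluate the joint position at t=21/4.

Δ: Δ0=-2/3, Δ1=1/3
row 1: diag=12, rhs=6; c'=1/4, d'=1/2
back: M1=1/2
M: M0=0, M1=1/2, M2=0
seg 0: a=4, c=M0/2=0, d=(M1−M0)/(6·3)=1/36, b=Δ0−h0·(2M0+M1)/6=-11/12
seg 1: a=2, c=M1/2=1/4, d=(M2−M1)/(6·3)=-1/36, b=Δ1−h1·(2M1+M2)/6=-1/6
t_q=21/4 → seg 1, τ=9/4; S=2+-1/6·τ+1/4·τ²+-1/36·τ³=659/256

  seg 0: a=4 b=-11/12 c=0 d=1/36
  seg 1: a=2 b=-1/6 c=1/4 d=-1/36
S(21/4) = 659/256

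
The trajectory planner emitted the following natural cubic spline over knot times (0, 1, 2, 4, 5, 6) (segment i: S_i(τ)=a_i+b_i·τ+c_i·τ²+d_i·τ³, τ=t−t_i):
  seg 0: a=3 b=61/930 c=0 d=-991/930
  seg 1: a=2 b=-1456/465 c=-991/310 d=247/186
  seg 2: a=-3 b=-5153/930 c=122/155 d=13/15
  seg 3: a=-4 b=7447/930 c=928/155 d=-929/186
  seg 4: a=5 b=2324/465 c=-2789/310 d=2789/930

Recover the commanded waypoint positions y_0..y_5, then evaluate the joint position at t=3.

y_0 = S_0(0) = a_0 = 3
y_1 = S_1(0) = a_1 = 2
y_2 = S_2(0) = a_2 = -3
y_3 = S_3(0) = a_3 = -4
y_4 = S_4(0) = a_4 = 5
y_5 = S_4(1) = 4
t_q=3 is in segment 2 (τ=1); S_2(τ)=-427/62

y_0=3 y_1=2 y_2=-3 y_3=-4 y_4=5 y_5=4
S(3) = -427/62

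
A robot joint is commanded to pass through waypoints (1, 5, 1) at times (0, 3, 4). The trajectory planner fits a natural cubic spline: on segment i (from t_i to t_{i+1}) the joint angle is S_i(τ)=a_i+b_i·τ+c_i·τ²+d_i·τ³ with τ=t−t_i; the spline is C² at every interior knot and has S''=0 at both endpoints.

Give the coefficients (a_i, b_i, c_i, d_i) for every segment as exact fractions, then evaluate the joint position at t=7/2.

Δ: Δ0=4/3, Δ1=-4
row 1: diag=8, rhs=-32; c'=1/8, d'=-4
back: M1=-4
M: M0=0, M1=-4, M2=0
seg 0: a=1, c=M0/2=0, d=(M1−M0)/(6·3)=-2/9, b=Δ0−h0·(2M0+M1)/6=10/3
seg 1: a=5, c=M1/2=-2, d=(M2−M1)/(6·1)=2/3, b=Δ1−h1·(2M1+M2)/6=-8/3
t_q=7/2 → seg 1, τ=1/2; S=5+-8/3·τ+-2·τ²+2/3·τ³=13/4

  seg 0: a=1 b=10/3 c=0 d=-2/9
  seg 1: a=5 b=-8/3 c=-2 d=2/3
S(7/2) = 13/4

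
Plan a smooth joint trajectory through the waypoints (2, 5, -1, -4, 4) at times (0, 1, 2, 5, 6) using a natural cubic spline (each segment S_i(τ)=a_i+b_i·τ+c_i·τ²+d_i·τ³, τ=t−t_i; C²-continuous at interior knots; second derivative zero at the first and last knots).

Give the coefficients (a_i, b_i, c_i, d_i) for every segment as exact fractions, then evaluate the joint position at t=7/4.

Δ: Δ0=3, Δ1=-6, Δ2=-1, Δ3=8
row 1: diag=4, rhs=-54; c'=1/4, d'=-27/2
row 2: denom=8−1·1/4=31/4; d'=(30−1·-27/2)/(31/4)=174/31
row 3: denom=8−3·12/31=212/31; d'=(54−3·174/31)/(212/31)=288/53
back: M3=288/53
back: M2=174/31−12/31·288/53=186/53
back: M1=-27/2−1/4·186/53=-762/53
M: M0=0, M1=-762/53, M2=186/53, M3=288/53, M4=0
seg 0: a=2, c=M0/2=0, d=(M1−M0)/(6·1)=-127/53, b=Δ0−h0·(2M0+M1)/6=286/53
seg 1: a=5, c=M1/2=-381/53, d=(M2−M1)/(6·1)=158/53, b=Δ1−h1·(2M1+M2)/6=-95/53
seg 2: a=-1, c=M2/2=93/53, d=(M3−M2)/(6·3)=17/159, b=Δ2−h2·(2M2+M3)/6=-383/53
seg 3: a=-4, c=M3/2=144/53, d=(M4−M3)/(6·1)=-48/53, b=Δ3−h3·(2M3+M4)/6=328/53
t_q=7/4 → seg 1, τ=3/4; S=5+-95/53·τ+-381/53·τ²+158/53·τ³=1475/1696

  seg 0: a=2 b=286/53 c=0 d=-127/53
  seg 1: a=5 b=-95/53 c=-381/53 d=158/53
  seg 2: a=-1 b=-383/53 c=93/53 d=17/159
  seg 3: a=-4 b=328/53 c=144/53 d=-48/53
S(7/4) = 1475/1696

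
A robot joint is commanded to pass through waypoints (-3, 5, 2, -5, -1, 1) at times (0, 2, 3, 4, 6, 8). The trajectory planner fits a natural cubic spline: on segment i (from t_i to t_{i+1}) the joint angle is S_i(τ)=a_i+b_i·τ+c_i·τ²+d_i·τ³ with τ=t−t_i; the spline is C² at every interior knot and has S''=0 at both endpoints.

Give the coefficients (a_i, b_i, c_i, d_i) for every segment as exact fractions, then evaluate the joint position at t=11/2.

Δ: Δ0=4, Δ1=-3, Δ2=-7, Δ3=2, Δ4=1
row 1: diag=6, rhs=-42; c'=1/6, d'=-7
row 2: denom=4−1·1/6=23/6; d'=(-24−1·-7)/(23/6)=-102/23
row 3: denom=6−1·6/23=132/23; d'=(54−1·-102/23)/(132/23)=112/11
row 4: denom=8−2·23/66=241/33; d'=(-6−2·112/11)/(241/33)=-870/241
back: M4=-870/241
back: M3=112/11−23/66·-870/241=2757/241
back: M2=-102/23−6/23·2757/241=-1788/241
back: M1=-7−1/6·-1788/241=-1389/241
M: M0=0, M1=-1389/241, M2=-1788/241, M3=2757/241, M4=-870/241, M5=0
seg 0: a=-3, c=M0/2=0, d=(M1−M0)/(6·2)=-463/964, b=Δ0−h0·(2M0+M1)/6=1427/241
seg 1: a=5, c=M1/2=-1389/482, d=(M2−M1)/(6·1)=-133/482, b=Δ1−h1·(2M1+M2)/6=38/241
seg 2: a=2, c=M2/2=-894/241, d=(M3−M2)/(6·1)=1515/482, b=Δ2−h2·(2M2+M3)/6=-3101/482
seg 3: a=-5, c=M3/2=2757/482, d=(M4−M3)/(6·2)=-1209/964, b=Δ3−h3·(2M3+M4)/6=-1066/241
seg 4: a=-1, c=M4/2=-435/241, d=(M5−M4)/(6·2)=145/482, b=Δ4−h4·(2M4+M5)/6=821/241
t_q=11/2 → seg 3, τ=3/2; S=-5+-1066/241·τ+2757/482·τ²+-1209/964·τ³=-23119/7712

  seg 0: a=-3 b=1427/241 c=0 d=-463/964
  seg 1: a=5 b=38/241 c=-1389/482 d=-133/482
  seg 2: a=2 b=-3101/482 c=-894/241 d=1515/482
  seg 3: a=-5 b=-1066/241 c=2757/482 d=-1209/964
  seg 4: a=-1 b=821/241 c=-435/241 d=145/482
S(11/2) = -23119/7712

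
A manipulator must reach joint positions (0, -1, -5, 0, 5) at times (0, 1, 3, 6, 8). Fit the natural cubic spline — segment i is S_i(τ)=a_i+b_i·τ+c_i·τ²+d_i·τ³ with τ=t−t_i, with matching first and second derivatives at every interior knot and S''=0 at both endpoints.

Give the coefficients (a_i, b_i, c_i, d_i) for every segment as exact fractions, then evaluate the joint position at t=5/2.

Δ: Δ0=-1, Δ1=-2, Δ2=5/3, Δ3=5/2
row 1: diag=6, rhs=-6; c'=1/3, d'=-1
row 2: denom=10−2·1/3=28/3; d'=(22−2·-1)/(28/3)=18/7
row 3: denom=10−3·9/28=253/28; d'=(5−3·18/7)/(253/28)=-76/253
back: M3=-76/253
back: M2=18/7−9/28·-76/253=675/253
back: M1=-1−1/3·675/253=-478/253
M: M0=0, M1=-478/253, M2=675/253, M3=-76/253, M4=0
seg 0: a=0, c=M0/2=0, d=(M1−M0)/(6·1)=-239/759, b=Δ0−h0·(2M0+M1)/6=-520/759
seg 1: a=-1, c=M1/2=-239/253, d=(M2−M1)/(6·2)=1153/3036, b=Δ1−h1·(2M1+M2)/6=-1237/759
seg 2: a=-5, c=M2/2=675/506, d=(M3−M2)/(6·3)=-751/4554, b=Δ2−h2·(2M2+M3)/6=-646/759
seg 3: a=0, c=M3/2=-38/253, d=(M4−M3)/(6·2)=19/759, b=Δ3−h3·(2M3+M4)/6=4099/1518
t_q=5/2 → seg 1, τ=3/2; S=-1+-1237/759·τ+-239/253·τ²+1153/3036·τ³=-34719/8096

  seg 0: a=0 b=-520/759 c=0 d=-239/759
  seg 1: a=-1 b=-1237/759 c=-239/253 d=1153/3036
  seg 2: a=-5 b=-646/759 c=675/506 d=-751/4554
  seg 3: a=0 b=4099/1518 c=-38/253 d=19/759
S(5/2) = -34719/8096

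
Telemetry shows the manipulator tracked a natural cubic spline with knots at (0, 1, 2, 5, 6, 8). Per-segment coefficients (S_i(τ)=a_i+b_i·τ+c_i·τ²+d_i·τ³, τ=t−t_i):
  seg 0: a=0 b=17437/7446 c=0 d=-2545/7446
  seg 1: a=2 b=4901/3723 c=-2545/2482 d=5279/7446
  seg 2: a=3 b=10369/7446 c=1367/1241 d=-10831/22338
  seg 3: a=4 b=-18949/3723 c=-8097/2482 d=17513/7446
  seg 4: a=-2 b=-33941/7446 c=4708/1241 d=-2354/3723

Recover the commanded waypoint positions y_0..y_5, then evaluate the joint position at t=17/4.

y_0=0 y_1=2 y_2=3 y_3=4 y_4=-2 y_5=-1
S(17/4) = 982761/158848

y_0 = S_0(0) = a_0 = 0
y_1 = S_1(0) = a_1 = 2
y_2 = S_2(0) = a_2 = 3
y_3 = S_3(0) = a_3 = 4
y_4 = S_4(0) = a_4 = -2
y_5 = S_4(2) = -1
t_q=17/4 is in segment 2 (τ=9/4); S_2(τ)=982761/158848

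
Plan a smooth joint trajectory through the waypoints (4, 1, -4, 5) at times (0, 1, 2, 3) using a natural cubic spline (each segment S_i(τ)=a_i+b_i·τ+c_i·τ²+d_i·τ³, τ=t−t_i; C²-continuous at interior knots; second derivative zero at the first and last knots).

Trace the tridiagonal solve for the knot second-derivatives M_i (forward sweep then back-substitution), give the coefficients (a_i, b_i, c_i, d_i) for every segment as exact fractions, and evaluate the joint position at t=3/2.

  seg 0: a=4 b=-23/15 c=0 d=-22/15
  seg 1: a=1 b=-89/15 c=-22/5 d=16/3
  seg 2: a=-4 b=19/15 c=58/5 d=-58/15
S(3/2) = -12/5

Δ: Δ0=-3, Δ1=-5, Δ2=9
row 1: diag=4, rhs=-12; c'=1/4, d'=-3
row 2: denom=4−1·1/4=15/4; d'=(84−1·-3)/(15/4)=116/5
back: M2=116/5
back: M1=-3−1/4·116/5=-44/5
M: M0=0, M1=-44/5, M2=116/5, M3=0
seg 0: a=4, c=M0/2=0, d=(M1−M0)/(6·1)=-22/15, b=Δ0−h0·(2M0+M1)/6=-23/15
seg 1: a=1, c=M1/2=-22/5, d=(M2−M1)/(6·1)=16/3, b=Δ1−h1·(2M1+M2)/6=-89/15
seg 2: a=-4, c=M2/2=58/5, d=(M3−M2)/(6·1)=-58/15, b=Δ2−h2·(2M2+M3)/6=19/15
t_q=3/2 → seg 1, τ=1/2; S=1+-89/15·τ+-22/5·τ²+16/3·τ³=-12/5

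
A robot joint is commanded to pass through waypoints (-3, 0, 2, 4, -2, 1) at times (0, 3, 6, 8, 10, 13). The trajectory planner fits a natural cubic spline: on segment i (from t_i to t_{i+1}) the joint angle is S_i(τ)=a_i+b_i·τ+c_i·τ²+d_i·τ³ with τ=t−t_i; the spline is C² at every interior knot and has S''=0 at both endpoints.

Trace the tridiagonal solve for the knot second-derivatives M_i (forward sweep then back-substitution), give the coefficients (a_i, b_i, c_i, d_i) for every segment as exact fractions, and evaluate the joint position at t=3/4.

Δ: Δ0=1, Δ1=2/3, Δ2=1, Δ3=-3, Δ4=1
row 1: diag=12, rhs=-2; c'=1/4, d'=-1/6
row 2: denom=10−3·1/4=37/4; d'=(2−3·-1/6)/(37/4)=10/37
row 3: denom=8−2·8/37=280/37; d'=(-24−2·10/37)/(280/37)=-227/70
row 4: denom=10−2·37/140=663/70; d'=(24−2·-227/70)/(663/70)=2134/663
back: M4=2134/663
back: M3=-227/70−37/140·2134/663=-2714/663
back: M2=10/37−8/37·-2714/663=766/663
back: M1=-1/6−1/4·766/663=-302/663
M: M0=0, M1=-302/663, M2=766/663, M3=-2714/663, M4=2134/663, M5=0
seg 0: a=-3, c=M0/2=0, d=(M1−M0)/(6·3)=-151/5967, b=Δ0−h0·(2M0+M1)/6=814/663
seg 1: a=0, c=M1/2=-151/663, d=(M2−M1)/(6·3)=178/1989, b=Δ1−h1·(2M1+M2)/6=361/663
seg 2: a=2, c=M2/2=383/663, d=(M3−M2)/(6·2)=-290/663, b=Δ2−h2·(2M2+M3)/6=1057/663
seg 3: a=4, c=M3/2=-1357/663, d=(M4−M3)/(6·2)=404/663, b=Δ3−h3·(2M3+M4)/6=-297/221
seg 4: a=-2, c=M4/2=1067/663, d=(M5−M4)/(6·3)=-1067/5967, b=Δ4−h4·(2M4+M5)/6=-1471/663
t_q=3/4 → seg 0, τ=3/4; S=-3+814/663·τ+0·τ²+-151/5967·τ³=-29559/14144

  seg 0: a=-3 b=814/663 c=0 d=-151/5967
  seg 1: a=0 b=361/663 c=-151/663 d=178/1989
  seg 2: a=2 b=1057/663 c=383/663 d=-290/663
  seg 3: a=4 b=-297/221 c=-1357/663 d=404/663
  seg 4: a=-2 b=-1471/663 c=1067/663 d=-1067/5967
S(3/4) = -29559/14144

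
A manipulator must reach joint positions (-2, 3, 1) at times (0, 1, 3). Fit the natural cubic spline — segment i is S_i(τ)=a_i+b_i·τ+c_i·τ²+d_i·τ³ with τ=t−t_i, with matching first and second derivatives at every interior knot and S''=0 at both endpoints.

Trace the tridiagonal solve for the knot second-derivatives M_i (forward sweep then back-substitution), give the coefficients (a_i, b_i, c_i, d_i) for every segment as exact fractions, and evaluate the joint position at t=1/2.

Δ: Δ0=5, Δ1=-1
row 1: diag=6, rhs=-36; c'=1/3, d'=-6
back: M1=-6
M: M0=0, M1=-6, M2=0
seg 0: a=-2, c=M0/2=0, d=(M1−M0)/(6·1)=-1, b=Δ0−h0·(2M0+M1)/6=6
seg 1: a=3, c=M1/2=-3, d=(M2−M1)/(6·2)=1/2, b=Δ1−h1·(2M1+M2)/6=3
t_q=1/2 → seg 0, τ=1/2; S=-2+6·τ+0·τ²+-1·τ³=7/8

  seg 0: a=-2 b=6 c=0 d=-1
  seg 1: a=3 b=3 c=-3 d=1/2
S(1/2) = 7/8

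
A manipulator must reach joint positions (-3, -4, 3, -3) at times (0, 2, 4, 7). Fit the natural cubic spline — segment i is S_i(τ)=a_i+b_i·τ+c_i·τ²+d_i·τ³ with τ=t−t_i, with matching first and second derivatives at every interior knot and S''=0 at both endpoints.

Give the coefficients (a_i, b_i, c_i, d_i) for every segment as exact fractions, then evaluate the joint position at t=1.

  seg 0: a=-3 b=-35/19 c=0 d=51/152
  seg 1: a=-4 b=83/38 c=153/76 d=-103/152
  seg 2: a=3 b=40/19 c=-39/19 d=13/57
S(1) = -685/152

Δ: Δ0=-1/2, Δ1=7/2, Δ2=-2
row 1: diag=8, rhs=24; c'=1/4, d'=3
row 2: denom=10−2·1/4=19/2; d'=(-33−2·3)/(19/2)=-78/19
back: M2=-78/19
back: M1=3−1/4·-78/19=153/38
M: M0=0, M1=153/38, M2=-78/19, M3=0
seg 0: a=-3, c=M0/2=0, d=(M1−M0)/(6·2)=51/152, b=Δ0−h0·(2M0+M1)/6=-35/19
seg 1: a=-4, c=M1/2=153/76, d=(M2−M1)/(6·2)=-103/152, b=Δ1−h1·(2M1+M2)/6=83/38
seg 2: a=3, c=M2/2=-39/19, d=(M3−M2)/(6·3)=13/57, b=Δ2−h2·(2M2+M3)/6=40/19
t_q=1 → seg 0, τ=1; S=-3+-35/19·τ+0·τ²+51/152·τ³=-685/152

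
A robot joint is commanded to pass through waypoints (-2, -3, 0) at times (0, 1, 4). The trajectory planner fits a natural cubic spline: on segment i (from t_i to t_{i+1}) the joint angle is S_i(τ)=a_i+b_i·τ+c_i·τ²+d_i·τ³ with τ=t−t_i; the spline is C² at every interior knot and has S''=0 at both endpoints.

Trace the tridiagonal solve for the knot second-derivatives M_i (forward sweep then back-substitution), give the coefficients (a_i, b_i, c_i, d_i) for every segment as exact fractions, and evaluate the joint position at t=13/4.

  seg 0: a=-2 b=-5/4 c=0 d=1/4
  seg 1: a=-3 b=-1/2 c=3/4 d=-1/12
S(13/4) = -327/256

Δ: Δ0=-1, Δ1=1
row 1: diag=8, rhs=12; c'=3/8, d'=3/2
back: M1=3/2
M: M0=0, M1=3/2, M2=0
seg 0: a=-2, c=M0/2=0, d=(M1−M0)/(6·1)=1/4, b=Δ0−h0·(2M0+M1)/6=-5/4
seg 1: a=-3, c=M1/2=3/4, d=(M2−M1)/(6·3)=-1/12, b=Δ1−h1·(2M1+M2)/6=-1/2
t_q=13/4 → seg 1, τ=9/4; S=-3+-1/2·τ+3/4·τ²+-1/12·τ³=-327/256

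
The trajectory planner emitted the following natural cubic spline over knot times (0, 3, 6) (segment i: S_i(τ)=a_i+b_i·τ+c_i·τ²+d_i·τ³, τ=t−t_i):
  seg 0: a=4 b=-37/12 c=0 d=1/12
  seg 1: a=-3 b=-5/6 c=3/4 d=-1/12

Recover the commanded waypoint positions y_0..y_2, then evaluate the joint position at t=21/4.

y_0 = S_0(0) = a_0 = 4
y_1 = S_1(0) = a_1 = -3
y_2 = S_1(3) = -1
t_q=21/4 is in segment 1 (τ=9/4); S_1(τ)=-519/256

y_0=4 y_1=-3 y_2=-1
S(21/4) = -519/256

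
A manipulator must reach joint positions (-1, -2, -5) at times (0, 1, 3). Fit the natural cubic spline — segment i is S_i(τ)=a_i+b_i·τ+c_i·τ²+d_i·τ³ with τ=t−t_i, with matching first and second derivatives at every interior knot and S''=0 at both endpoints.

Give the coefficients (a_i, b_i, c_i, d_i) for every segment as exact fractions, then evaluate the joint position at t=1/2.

  seg 0: a=-1 b=-11/12 c=0 d=-1/12
  seg 1: a=-2 b=-7/6 c=-1/4 d=1/24
S(1/2) = -47/32

Δ: Δ0=-1, Δ1=-3/2
row 1: diag=6, rhs=-3; c'=1/3, d'=-1/2
back: M1=-1/2
M: M0=0, M1=-1/2, M2=0
seg 0: a=-1, c=M0/2=0, d=(M1−M0)/(6·1)=-1/12, b=Δ0−h0·(2M0+M1)/6=-11/12
seg 1: a=-2, c=M1/2=-1/4, d=(M2−M1)/(6·2)=1/24, b=Δ1−h1·(2M1+M2)/6=-7/6
t_q=1/2 → seg 0, τ=1/2; S=-1+-11/12·τ+0·τ²+-1/12·τ³=-47/32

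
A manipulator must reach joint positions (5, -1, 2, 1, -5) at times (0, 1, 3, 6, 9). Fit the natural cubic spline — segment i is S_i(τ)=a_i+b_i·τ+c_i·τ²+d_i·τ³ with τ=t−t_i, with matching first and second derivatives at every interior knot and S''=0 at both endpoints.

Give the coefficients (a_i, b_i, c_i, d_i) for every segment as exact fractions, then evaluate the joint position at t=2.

  seg 0: a=5 b=-9149/1236 c=0 d=1733/1236
  seg 1: a=-1 b=-1975/618 c=1733/412 d=-2297/2472
  seg 2: a=2 b=766/309 c=-141/103 d=400/2781
  seg 3: a=1 b=-572/309 c=-23/309 d=23/2781
S(2) = -757/824

Δ: Δ0=-6, Δ1=3/2, Δ2=-1/3, Δ3=-2
row 1: diag=6, rhs=45; c'=1/3, d'=15/2
row 2: denom=10−2·1/3=28/3; d'=(-11−2·15/2)/(28/3)=-39/14
row 3: denom=12−3·9/28=309/28; d'=(-10−3·-39/14)/(309/28)=-46/309
back: M3=-46/309
back: M2=-39/14−9/28·-46/309=-282/103
back: M1=15/2−1/3·-282/103=1733/206
M: M0=0, M1=1733/206, M2=-282/103, M3=-46/309, M4=0
seg 0: a=5, c=M0/2=0, d=(M1−M0)/(6·1)=1733/1236, b=Δ0−h0·(2M0+M1)/6=-9149/1236
seg 1: a=-1, c=M1/2=1733/412, d=(M2−M1)/(6·2)=-2297/2472, b=Δ1−h1·(2M1+M2)/6=-1975/618
seg 2: a=2, c=M2/2=-141/103, d=(M3−M2)/(6·3)=400/2781, b=Δ2−h2·(2M2+M3)/6=766/309
seg 3: a=1, c=M3/2=-23/309, d=(M4−M3)/(6·3)=23/2781, b=Δ3−h3·(2M3+M4)/6=-572/309
t_q=2 → seg 1, τ=1; S=-1+-1975/618·τ+1733/412·τ²+-2297/2472·τ³=-757/824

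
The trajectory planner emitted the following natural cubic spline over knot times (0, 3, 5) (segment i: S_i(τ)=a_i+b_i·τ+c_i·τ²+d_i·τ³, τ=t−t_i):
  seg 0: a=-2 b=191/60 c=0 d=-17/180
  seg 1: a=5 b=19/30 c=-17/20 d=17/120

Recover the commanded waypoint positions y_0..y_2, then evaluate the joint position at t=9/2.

y_0=-2 y_1=5 y_2=4
S(9/2) = 289/64

y_0 = S_0(0) = a_0 = -2
y_1 = S_1(0) = a_1 = 5
y_2 = S_1(2) = 4
t_q=9/2 is in segment 1 (τ=3/2); S_1(τ)=289/64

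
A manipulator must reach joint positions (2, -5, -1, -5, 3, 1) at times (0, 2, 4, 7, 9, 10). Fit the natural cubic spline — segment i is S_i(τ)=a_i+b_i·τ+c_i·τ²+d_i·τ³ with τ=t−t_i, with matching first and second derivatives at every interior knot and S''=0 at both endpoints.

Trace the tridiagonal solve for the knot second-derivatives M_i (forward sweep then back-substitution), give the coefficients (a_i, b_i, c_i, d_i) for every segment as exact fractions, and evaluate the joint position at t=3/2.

Δ: Δ0=-7/2, Δ1=2, Δ2=-4/3, Δ3=4, Δ4=-2
row 1: diag=8, rhs=33; c'=1/4, d'=33/8
row 2: denom=10−2·1/4=19/2; d'=(-20−2·33/8)/(19/2)=-113/38
row 3: denom=10−3·6/19=172/19; d'=(32−3·-113/38)/(172/19)=1555/344
row 4: denom=6−2·19/86=239/43; d'=(-36−2·1555/344)/(239/43)=-7747/956
back: M4=-7747/956
back: M3=1555/344−19/86·-7747/956=6033/956
back: M2=-113/38−6/19·6033/956=-1187/239
back: M1=33/8−1/4·-1187/239=10261/1912
M: M0=0, M1=10261/1912, M2=-1187/239, M3=6033/956, M4=-7747/956, M5=0
seg 0: a=2, c=M0/2=0, d=(M1−M0)/(6·2)=10261/22944, b=Δ0−h0·(2M0+M1)/6=-30337/5736
seg 1: a=-5, c=M1/2=10261/3824, d=(M2−M1)/(6·2)=-19757/22944, b=Δ1−h1·(2M1+M2)/6=223/2868
seg 2: a=-1, c=M2/2=-1187/478, d=(M3−M2)/(6·3)=10781/17208, b=Δ2−h2·(2M2+M3)/6=2741/5736
seg 3: a=-5, c=M3/2=6033/1912, d=(M4−M3)/(6·2)=-3445/2868, b=Δ3−h3·(2M3+M4)/6=7153/2868
seg 4: a=3, c=M4/2=-7747/1912, d=(M5−M4)/(6·1)=7747/5736, b=Δ4−h4·(2M4+M5)/6=2011/2868
t_q=3/2 → seg 0, τ=3/2; S=2+-30337/5736·τ+0·τ²+10261/22944·τ³=-270675/61184

  seg 0: a=2 b=-30337/5736 c=0 d=10261/22944
  seg 1: a=-5 b=223/2868 c=10261/3824 d=-19757/22944
  seg 2: a=-1 b=2741/5736 c=-1187/478 d=10781/17208
  seg 3: a=-5 b=7153/2868 c=6033/1912 d=-3445/2868
  seg 4: a=3 b=2011/2868 c=-7747/1912 d=7747/5736
S(3/2) = -270675/61184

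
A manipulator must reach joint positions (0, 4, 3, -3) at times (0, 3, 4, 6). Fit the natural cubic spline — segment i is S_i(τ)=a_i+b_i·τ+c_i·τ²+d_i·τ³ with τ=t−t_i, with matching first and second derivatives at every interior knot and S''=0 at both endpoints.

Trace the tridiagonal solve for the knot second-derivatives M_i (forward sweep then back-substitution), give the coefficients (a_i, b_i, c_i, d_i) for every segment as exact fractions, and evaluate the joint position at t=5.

  seg 0: a=0 b=296/141 c=0 d=-4/47
  seg 1: a=4 b=-28/141 c=-36/47 d=-5/141
  seg 2: a=3 b=-259/141 c=-41/47 d=41/282
S(5) = 41/94

Δ: Δ0=4/3, Δ1=-1, Δ2=-3
row 1: diag=8, rhs=-14; c'=1/8, d'=-7/4
row 2: denom=6−1·1/8=47/8; d'=(-12−1·-7/4)/(47/8)=-82/47
back: M2=-82/47
back: M1=-7/4−1/8·-82/47=-72/47
M: M0=0, M1=-72/47, M2=-82/47, M3=0
seg 0: a=0, c=M0/2=0, d=(M1−M0)/(6·3)=-4/47, b=Δ0−h0·(2M0+M1)/6=296/141
seg 1: a=4, c=M1/2=-36/47, d=(M2−M1)/(6·1)=-5/141, b=Δ1−h1·(2M1+M2)/6=-28/141
seg 2: a=3, c=M2/2=-41/47, d=(M3−M2)/(6·2)=41/282, b=Δ2−h2·(2M2+M3)/6=-259/141
t_q=5 → seg 2, τ=1; S=3+-259/141·τ+-41/47·τ²+41/282·τ³=41/94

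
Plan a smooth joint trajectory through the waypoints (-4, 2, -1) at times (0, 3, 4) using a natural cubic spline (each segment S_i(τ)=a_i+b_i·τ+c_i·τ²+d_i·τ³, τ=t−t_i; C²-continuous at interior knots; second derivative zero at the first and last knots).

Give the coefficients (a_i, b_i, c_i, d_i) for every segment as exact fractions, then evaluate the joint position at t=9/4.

  seg 0: a=-4 b=31/8 c=0 d=-5/24
  seg 1: a=2 b=-7/4 c=-15/8 d=5/8
S(9/4) = 1201/512

Δ: Δ0=2, Δ1=-3
row 1: diag=8, rhs=-30; c'=1/8, d'=-15/4
back: M1=-15/4
M: M0=0, M1=-15/4, M2=0
seg 0: a=-4, c=M0/2=0, d=(M1−M0)/(6·3)=-5/24, b=Δ0−h0·(2M0+M1)/6=31/8
seg 1: a=2, c=M1/2=-15/8, d=(M2−M1)/(6·1)=5/8, b=Δ1−h1·(2M1+M2)/6=-7/4
t_q=9/4 → seg 0, τ=9/4; S=-4+31/8·τ+0·τ²+-5/24·τ³=1201/512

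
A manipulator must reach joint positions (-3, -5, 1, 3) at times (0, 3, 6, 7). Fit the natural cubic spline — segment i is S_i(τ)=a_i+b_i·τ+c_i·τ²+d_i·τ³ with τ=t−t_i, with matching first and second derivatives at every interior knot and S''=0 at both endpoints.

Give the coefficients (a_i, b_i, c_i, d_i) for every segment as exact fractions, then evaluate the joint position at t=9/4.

Δ: Δ0=-2/3, Δ1=2, Δ2=2
row 1: diag=12, rhs=16; c'=1/4, d'=4/3
row 2: denom=8−3·1/4=29/4; d'=(0−3·4/3)/(29/4)=-16/29
back: M2=-16/29
back: M1=4/3−1/4·-16/29=128/87
M: M0=0, M1=128/87, M2=-16/29, M3=0
seg 0: a=-3, c=M0/2=0, d=(M1−M0)/(6·3)=64/783, b=Δ0−h0·(2M0+M1)/6=-122/87
seg 1: a=-5, c=M1/2=64/87, d=(M2−M1)/(6·3)=-88/783, b=Δ1−h1·(2M1+M2)/6=70/87
seg 2: a=1, c=M2/2=-8/29, d=(M3−M2)/(6·1)=8/87, b=Δ2−h2·(2M2+M3)/6=190/87
t_q=9/4 → seg 0, τ=9/4; S=-3+-122/87·τ+0·τ²+64/783·τ³=-303/58

  seg 0: a=-3 b=-122/87 c=0 d=64/783
  seg 1: a=-5 b=70/87 c=64/87 d=-88/783
  seg 2: a=1 b=190/87 c=-8/29 d=8/87
S(9/4) = -303/58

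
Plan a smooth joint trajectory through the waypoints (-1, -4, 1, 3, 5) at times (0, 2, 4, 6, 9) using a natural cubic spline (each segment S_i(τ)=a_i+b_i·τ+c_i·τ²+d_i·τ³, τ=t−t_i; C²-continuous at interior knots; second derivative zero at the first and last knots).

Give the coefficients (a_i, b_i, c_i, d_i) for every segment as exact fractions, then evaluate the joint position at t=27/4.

  seg 0: a=-1 b=-569/213 c=0 d=499/1704
  seg 1: a=-4 b=359/426 c=499/284 d=-791/1704
  seg 2: a=1 b=490/213 c=-73/71 d=161/852
  seg 3: a=3 b=97/213 c=15/142 d=-5/426
S(27/4) = 30863/9088

Δ: Δ0=-3/2, Δ1=5/2, Δ2=1, Δ3=2/3
row 1: diag=8, rhs=24; c'=1/4, d'=3
row 2: denom=8−2·1/4=15/2; d'=(-9−2·3)/(15/2)=-2
row 3: denom=10−2·4/15=142/15; d'=(-2−2·-2)/(142/15)=15/71
back: M3=15/71
back: M2=-2−4/15·15/71=-146/71
back: M1=3−1/4·-146/71=499/142
M: M0=0, M1=499/142, M2=-146/71, M3=15/71, M4=0
seg 0: a=-1, c=M0/2=0, d=(M1−M0)/(6·2)=499/1704, b=Δ0−h0·(2M0+M1)/6=-569/213
seg 1: a=-4, c=M1/2=499/284, d=(M2−M1)/(6·2)=-791/1704, b=Δ1−h1·(2M1+M2)/6=359/426
seg 2: a=1, c=M2/2=-73/71, d=(M3−M2)/(6·2)=161/852, b=Δ2−h2·(2M2+M3)/6=490/213
seg 3: a=3, c=M3/2=15/142, d=(M4−M3)/(6·3)=-5/426, b=Δ3−h3·(2M3+M4)/6=97/213
t_q=27/4 → seg 3, τ=3/4; S=3+97/213·τ+15/142·τ²+-5/426·τ³=30863/9088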